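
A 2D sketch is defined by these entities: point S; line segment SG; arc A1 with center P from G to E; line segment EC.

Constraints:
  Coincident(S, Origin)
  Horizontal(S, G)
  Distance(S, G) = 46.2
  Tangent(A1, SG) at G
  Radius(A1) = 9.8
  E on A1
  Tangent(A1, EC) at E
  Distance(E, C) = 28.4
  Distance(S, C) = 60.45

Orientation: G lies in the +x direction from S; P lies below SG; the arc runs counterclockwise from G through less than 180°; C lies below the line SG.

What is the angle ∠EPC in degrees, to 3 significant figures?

71.0°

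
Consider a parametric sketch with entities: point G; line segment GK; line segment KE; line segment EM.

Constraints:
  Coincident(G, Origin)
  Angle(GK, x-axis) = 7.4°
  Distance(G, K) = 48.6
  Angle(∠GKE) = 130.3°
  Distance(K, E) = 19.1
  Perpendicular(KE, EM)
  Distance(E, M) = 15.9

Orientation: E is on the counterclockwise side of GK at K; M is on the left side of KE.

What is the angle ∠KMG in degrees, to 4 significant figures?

62.50°

G is at the origin; GK runs at 7.4° with length 48.6, so K = 48.6·(cos 7.4°, sin 7.4°) = (48.20, 6.259). ∠GKE = 130.3°, so KE runs at 7.4° + (180° − 130.3°) = 57.10° from the x-axis; with |KE| = 19.1, E = K + 19.1·(cos 57.10°, sin 57.10°) = (58.57, 22.30). KE is perpendicular to EM; with |EM| = 15.9 on the left of KE, M = E + 15.9·(-0.8396, 0.5432) = (45.22, 30.93). Then cos ∠KMG = MK·MG / (|MK||MG|), giving 62.50°.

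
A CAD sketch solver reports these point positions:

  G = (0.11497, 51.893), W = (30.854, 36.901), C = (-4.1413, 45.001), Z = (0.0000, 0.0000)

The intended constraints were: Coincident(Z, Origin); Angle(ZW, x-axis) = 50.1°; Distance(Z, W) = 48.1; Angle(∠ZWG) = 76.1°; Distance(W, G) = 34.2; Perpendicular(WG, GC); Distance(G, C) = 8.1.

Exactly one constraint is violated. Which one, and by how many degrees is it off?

Perpendicular(WG, GC) — off by 5.70°.

Z = (0.00, 0.00) ✓; ZW at 50.10° ✓; |ZW| = 48.10 ✓; ∠ZWG = 76.10° ✓; |WG| = 34.20 ✓; ∠(WG, GC) = 84.30° ✗; |GC| = 8.100 ✓.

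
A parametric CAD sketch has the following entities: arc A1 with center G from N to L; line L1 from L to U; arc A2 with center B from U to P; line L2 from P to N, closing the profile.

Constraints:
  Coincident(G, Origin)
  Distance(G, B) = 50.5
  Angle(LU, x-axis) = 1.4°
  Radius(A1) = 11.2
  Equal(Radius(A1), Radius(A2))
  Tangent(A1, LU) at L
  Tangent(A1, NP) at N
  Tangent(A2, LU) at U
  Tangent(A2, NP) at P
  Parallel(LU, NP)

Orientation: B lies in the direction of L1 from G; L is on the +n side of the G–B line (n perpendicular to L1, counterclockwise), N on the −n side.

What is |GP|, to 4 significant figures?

51.73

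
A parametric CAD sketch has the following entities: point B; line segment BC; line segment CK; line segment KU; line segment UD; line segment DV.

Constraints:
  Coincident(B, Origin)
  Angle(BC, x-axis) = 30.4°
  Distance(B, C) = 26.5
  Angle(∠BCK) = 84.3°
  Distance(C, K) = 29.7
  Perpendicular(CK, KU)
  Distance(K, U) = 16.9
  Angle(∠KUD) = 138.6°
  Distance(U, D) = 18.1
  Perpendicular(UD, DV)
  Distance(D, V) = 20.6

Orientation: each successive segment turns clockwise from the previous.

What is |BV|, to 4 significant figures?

9.522

B is at the origin; BC runs at 30.4° with length 26.5, so C = (22.86, 13.41). ∠BCK = 84.3° gives CK at -65.30° from the x-axis; with |CK| = 29.7, K = (35.27, -13.57). The perpendicularity gives KU at right angles to CK, so KU runs at -155.3°; with |KU| = 16.9, U = (19.91, -20.63). ∠KUD = 138.6° gives UD at 163.3° from the x-axis; with |UD| = 18.1, D = (2.577, -15.43). UD is perpendicular to DV, so DV runs at 73.30°; with |DV| = 20.6, V = (8.497, 4.298). Then |BV| = |V − B| = 9.522.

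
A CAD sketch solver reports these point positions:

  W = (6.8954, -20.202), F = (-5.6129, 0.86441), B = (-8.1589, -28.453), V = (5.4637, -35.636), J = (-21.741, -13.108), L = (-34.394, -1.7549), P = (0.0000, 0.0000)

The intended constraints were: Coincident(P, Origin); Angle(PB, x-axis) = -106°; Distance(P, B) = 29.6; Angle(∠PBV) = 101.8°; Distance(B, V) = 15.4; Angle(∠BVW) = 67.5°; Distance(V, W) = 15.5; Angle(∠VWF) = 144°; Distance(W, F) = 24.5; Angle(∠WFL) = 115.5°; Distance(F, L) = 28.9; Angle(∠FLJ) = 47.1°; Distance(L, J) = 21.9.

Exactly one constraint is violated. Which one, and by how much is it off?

Distance(L, J) = 21.9 — off by 4.90.

P = (0.00, 0.00) ✓; PB at -106.0° ✓; |PB| = 29.60 ✓; ∠PBV = 101.8° ✓; |BV| = 15.40 ✓; ∠BVW = 67.50° ✓; |VW| = 15.50 ✓; ∠VWF = 144.0° ✓; |WF| = 24.50 ✓; ∠WFL = 115.5° ✓; |FL| = 28.90 ✓; ∠FLJ = 47.10° ✓; |LJ| = 17.00 ✗.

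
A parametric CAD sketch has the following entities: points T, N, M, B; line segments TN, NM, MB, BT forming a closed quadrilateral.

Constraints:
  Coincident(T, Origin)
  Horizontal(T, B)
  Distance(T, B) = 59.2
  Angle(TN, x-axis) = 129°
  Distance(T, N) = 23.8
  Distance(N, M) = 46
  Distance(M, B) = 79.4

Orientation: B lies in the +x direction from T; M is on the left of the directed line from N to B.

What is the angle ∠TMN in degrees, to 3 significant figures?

21.5°

T is at the origin; T and B share the same y with |TB| = 59.2 and B in +x, so B = (59.2, 0). TN runs at 129.0° with |TN| = 23.8, so N = (-15.0, 18.5). M is determined by |NM| = 46.0 and |MB| = 79.4 together: it lies at the intersection of circle(N, 46.0) and circle(B, 79.4). With |NB| = 76.4, the foot of the radical line on NB is 10.8 from N and the perpendicular offset is √(46.0² − 10.8²) = 44.7. Taking the left-of-NB solution: M = (6.35, 59.3).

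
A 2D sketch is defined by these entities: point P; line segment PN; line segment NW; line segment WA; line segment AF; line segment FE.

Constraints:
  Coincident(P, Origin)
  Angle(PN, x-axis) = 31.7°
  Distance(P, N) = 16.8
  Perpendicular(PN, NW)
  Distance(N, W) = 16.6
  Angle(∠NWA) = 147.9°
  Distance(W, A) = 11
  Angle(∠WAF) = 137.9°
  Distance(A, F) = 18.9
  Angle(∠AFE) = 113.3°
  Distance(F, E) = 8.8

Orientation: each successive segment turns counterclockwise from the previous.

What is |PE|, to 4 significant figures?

27.40

P is at the origin; PN runs at 31.7° with length 16.8, so N = (14.29, 8.828). PN is perpendicular to NW, so NW runs at 121.7°; with |NW| = 16.6, W = (5.571, 22.95). ∠NWA = 147.9° gives WA at 153.8° from the x-axis; with |WA| = 11.0, A = (-4.299, 27.81). ∠WAF = 137.9° gives AF at -164.1° from the x-axis; with |AF| = 18.9, F = (-22.48, 22.63). ∠AFE = 113.3° gives FE at -97.40° from the x-axis; with |FE| = 8.8, E = (-23.61, 13.90). Then |PE| = |E − P| = 27.40.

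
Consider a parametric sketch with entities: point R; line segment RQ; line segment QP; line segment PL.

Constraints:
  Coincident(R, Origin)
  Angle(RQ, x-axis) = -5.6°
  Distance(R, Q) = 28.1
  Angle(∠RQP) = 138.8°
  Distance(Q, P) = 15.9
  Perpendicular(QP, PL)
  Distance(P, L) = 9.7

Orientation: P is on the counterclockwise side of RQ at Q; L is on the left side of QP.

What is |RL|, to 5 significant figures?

38.076

∠RQP = 138.8°, so QP runs at -5.6° + (180° − 138.8°) = 35.600° from the x-axis; with |QP| = 15.9, P = Q + 15.9·(cos 35.600°, sin 35.600°) = (40.894, 6.5137). QP is perpendicular to PL; with |PL| = 9.7 on the left of QP, L = P + 9.7·(-0.58212, 0.81310) = (35.248, 14.401). Then |RL| = |L − R| = 38.076.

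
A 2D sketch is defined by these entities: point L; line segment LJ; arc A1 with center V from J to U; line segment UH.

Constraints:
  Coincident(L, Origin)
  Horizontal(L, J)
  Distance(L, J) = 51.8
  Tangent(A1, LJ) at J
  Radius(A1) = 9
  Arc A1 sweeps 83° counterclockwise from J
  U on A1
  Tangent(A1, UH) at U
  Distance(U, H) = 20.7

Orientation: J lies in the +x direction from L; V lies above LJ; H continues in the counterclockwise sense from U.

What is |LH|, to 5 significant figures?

69.359

L is at the origin; LJ is horizontal with |LJ| = 51.8 and J on the +x side, so J = (51.800, 0.0000). Tangency of A1 to LJ means the radius VJ is perpendicular to LJ, so V = J + (0, 9) = (51.800, 9.0000). On A1, J sits at bearing -90° from V; an 83° counterclockwise sweep puts U at bearing -7°, so U = V + 9.0·(cos -7°, sin -7°) = (60.733, 7.9032). A1 meets UH tangentially, so VU is at right angles to UH, so UH runs along (−sin -7°, cos -7°); with |UH| = 20.7, H = (63.256, 28.449). Then |LH| = |H − L| = 69.359.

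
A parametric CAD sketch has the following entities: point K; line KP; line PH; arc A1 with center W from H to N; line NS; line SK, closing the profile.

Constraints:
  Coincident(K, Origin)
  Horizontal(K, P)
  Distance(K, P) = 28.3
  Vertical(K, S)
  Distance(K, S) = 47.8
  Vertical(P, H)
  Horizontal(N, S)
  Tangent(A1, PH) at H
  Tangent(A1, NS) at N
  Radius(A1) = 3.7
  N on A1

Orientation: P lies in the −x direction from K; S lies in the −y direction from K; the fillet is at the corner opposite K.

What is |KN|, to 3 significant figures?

53.8

K is at the origin; K and P share the same y with |KP| = 28.3 and P on the −x side, so P = (-28.3, 0.00). KS is vertical with |KS| = 47.8 and S on the −y side, so S = (0.00, -47.8). The virtual corner opposite K is at (-28.3, -47.8). A1 meets PH tangentially, so WH is at right angles to PH and A1 meets NS tangentially, so WN is at right angles to NS, with radius 3.7, so the center W sits 3.7 in from both sides at W = (-24.6, -44.1). That places the tangent points at H = (-28.3, -44.1) on PH and N = (-24.6, -47.8) on NS. Then |KN| = |N − K| = 53.8.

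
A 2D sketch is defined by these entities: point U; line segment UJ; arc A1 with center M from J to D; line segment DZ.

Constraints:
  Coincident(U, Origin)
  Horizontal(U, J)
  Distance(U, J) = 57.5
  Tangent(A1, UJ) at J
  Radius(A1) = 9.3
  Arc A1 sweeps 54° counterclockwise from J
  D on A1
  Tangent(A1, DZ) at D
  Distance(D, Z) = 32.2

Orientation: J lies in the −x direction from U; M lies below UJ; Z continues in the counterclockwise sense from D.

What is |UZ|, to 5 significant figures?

89.111

U is at the origin; U and J share the same y with |UJ| = 57.5 and J on the −x side, so J = (-57.500, 0.0000). Since A1 is tangent to UJ there, MJ ⟂ UJ, so M = J + (0, -9.3) = (-57.500, -9.3000). On A1, J sits at bearing 90° from M; a 54° counterclockwise sweep puts D at bearing 144°, so D = M + 9.3·(cos 144°, sin 144°) = (-65.024, -3.8336). Since A1 is tangent to DZ there, MD ⟂ DZ, so DZ runs along (−sin 144°, cos 144°); with |DZ| = 32.2, Z = (-83.951, -29.884). Then |UZ| = |Z − U| = 89.111.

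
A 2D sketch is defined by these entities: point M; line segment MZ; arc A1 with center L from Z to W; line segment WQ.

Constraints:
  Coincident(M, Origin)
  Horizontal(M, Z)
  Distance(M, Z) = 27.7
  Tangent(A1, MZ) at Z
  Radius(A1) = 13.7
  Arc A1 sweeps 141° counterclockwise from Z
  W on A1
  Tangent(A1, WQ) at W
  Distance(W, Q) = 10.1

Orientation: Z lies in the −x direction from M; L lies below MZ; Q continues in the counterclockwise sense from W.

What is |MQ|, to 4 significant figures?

41.87

M is at the origin; MZ is horizontal with |MZ| = 27.7 and Z on the −x side, so Z = (-27.70, 0.000). The tangent condition forces LZ to be normal to MZ, so L = Z + (0, -13.7) = (-27.70, -13.70). On A1, Z sits at bearing 90° from L; a 141° counterclockwise sweep puts W at bearing 231°, so W = L + 13.7·(cos 231°, sin 231°) = (-36.32, -24.35). Since A1 is tangent to WQ there, LW ⟂ WQ, so WQ runs along (−sin 231°, cos 231°); with |WQ| = 10.1, Q = (-28.47, -30.70). Then |MQ| = |Q − M| = 41.87.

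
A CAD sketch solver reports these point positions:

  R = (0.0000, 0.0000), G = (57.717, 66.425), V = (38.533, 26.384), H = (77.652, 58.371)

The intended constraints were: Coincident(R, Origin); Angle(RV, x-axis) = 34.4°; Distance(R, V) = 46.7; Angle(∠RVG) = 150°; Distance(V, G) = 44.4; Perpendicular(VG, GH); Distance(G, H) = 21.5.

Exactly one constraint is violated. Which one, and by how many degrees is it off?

Perpendicular(VG, GH) — off by 3.60°.

R = (0.00, 0.00) ✓; RV at 34.40° ✓; |RV| = 46.70 ✓; ∠RVG = 150.0° ✓; |VG| = 44.40 ✓; ∠(VG, GH) = 86.40° ✗; |GH| = 21.50 ✓.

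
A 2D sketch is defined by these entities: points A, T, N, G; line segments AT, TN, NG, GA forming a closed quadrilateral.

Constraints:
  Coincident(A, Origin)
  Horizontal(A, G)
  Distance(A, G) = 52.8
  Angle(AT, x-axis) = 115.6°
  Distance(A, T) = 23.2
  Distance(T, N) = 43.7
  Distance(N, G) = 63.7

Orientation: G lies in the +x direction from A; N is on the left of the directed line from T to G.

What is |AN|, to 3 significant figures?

57.0

Checks: |TN| = 43.70 ✓; |NG| = 63.70 ✓.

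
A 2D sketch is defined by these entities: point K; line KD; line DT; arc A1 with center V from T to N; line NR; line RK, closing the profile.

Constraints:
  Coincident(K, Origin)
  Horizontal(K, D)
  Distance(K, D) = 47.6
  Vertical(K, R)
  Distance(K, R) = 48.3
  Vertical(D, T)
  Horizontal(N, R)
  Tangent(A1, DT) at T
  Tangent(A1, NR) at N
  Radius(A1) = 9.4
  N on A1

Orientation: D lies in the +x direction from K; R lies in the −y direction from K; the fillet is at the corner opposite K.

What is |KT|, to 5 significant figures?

61.473

The virtual corner opposite K is at (47.600, -48.300). A1 meets DT tangentially, so VT is at right angles to DT and since A1 is tangent to NR there, VN ⟂ NR, with radius 9.4, so the center V sits 9.4 in from both sides at V = (38.200, -38.900). That places the tangent points at T = (47.600, -38.900) on DT and N = (38.200, -48.300) on NR. Then |KT| = |T − K| = 61.473.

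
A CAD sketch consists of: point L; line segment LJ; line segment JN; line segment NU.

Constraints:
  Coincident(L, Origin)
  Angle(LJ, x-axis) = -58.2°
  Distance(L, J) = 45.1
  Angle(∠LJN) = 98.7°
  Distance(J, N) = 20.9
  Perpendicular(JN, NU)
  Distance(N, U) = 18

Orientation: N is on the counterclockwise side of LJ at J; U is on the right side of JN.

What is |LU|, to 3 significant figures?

68.4

L is at the origin; LJ runs at -58.2° with length 45.1, so J = 45.1·(cos -58.2°, sin -58.2°) = (23.8, -38.3). ∠LJN = 98.7°, so JN runs at -58.2° + (180° − 98.7°) = 23.1° from the x-axis; with |JN| = 20.9, N = J + 20.9·(cos 23.1°, sin 23.1°) = (43.0, -30.1). JN is perpendicular to NU; with |NU| = 18.0 on the right of JN, U = N + 18.0·(0.392, -0.920) = (50.1, -46.7). Then |LU| = |U − L| = 68.4.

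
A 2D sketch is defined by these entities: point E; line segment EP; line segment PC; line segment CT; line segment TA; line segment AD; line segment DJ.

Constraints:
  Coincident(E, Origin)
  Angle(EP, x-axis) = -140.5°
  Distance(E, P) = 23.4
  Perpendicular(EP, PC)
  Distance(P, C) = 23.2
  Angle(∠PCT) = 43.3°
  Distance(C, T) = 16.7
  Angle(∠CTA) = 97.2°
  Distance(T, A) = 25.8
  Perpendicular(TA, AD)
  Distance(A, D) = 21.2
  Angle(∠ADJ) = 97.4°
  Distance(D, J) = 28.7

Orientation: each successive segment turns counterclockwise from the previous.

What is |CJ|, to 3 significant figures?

8.35

E is at the origin; EP runs at -140.5° with length 23.4, so P = (-18.1, -14.9). EP ⟂ PC, so PC runs at -50.5°; with |PC| = 23.2, C = (-3.30, -32.8). ∠PCT = 43.3° gives CT at 86.2° from the x-axis; with |CT| = 16.7, T = (-2.19, -16.1). ∠CTA = 97.2° gives TA at 169° from the x-axis; with |TA| = 25.8, A = (-27.5, -11.2). TA is perpendicular to AD, so AD runs at -101°; with |AD| = 21.2, D = (-31.6, -32.0). ∠ADJ = 97.4° gives DJ at -18.4° from the x-axis; with |DJ| = 28.7, J = (-4.33, -41.1). Then |CJ| = |J − C| = 8.35.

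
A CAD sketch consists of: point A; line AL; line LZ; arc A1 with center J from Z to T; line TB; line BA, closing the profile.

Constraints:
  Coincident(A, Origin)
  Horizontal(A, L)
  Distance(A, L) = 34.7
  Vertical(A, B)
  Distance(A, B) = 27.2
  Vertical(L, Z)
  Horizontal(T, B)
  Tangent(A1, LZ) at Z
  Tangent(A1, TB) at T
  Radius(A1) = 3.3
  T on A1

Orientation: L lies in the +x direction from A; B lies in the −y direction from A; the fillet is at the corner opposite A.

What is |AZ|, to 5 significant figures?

42.134

A is at the origin; AL is horizontal with |AL| = 34.7 and L on the +x side, so L = (34.700, 0.0000). AB is vertical with |AB| = 27.2 and B on the −y side, so B = (0.0000, -27.200). The virtual corner opposite A is at (34.700, -27.200). Tangency of A1 to LZ means the radius JZ is perpendicular to LZ and tangency of A1 to TB means the radius JT is perpendicular to TB, with radius 3.3, so the center J sits 3.3 in from both sides at J = (31.400, -23.900). That places the tangent points at Z = (34.700, -23.900) on LZ and T = (31.400, -27.200) on TB. Then |AZ| = |Z − A| = 42.134.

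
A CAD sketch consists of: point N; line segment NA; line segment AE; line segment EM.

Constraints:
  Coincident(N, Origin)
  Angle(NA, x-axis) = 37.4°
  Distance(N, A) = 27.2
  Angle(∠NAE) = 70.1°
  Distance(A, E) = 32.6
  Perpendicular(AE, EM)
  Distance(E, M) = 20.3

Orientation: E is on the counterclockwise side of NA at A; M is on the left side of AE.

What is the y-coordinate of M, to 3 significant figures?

17.0

N is at the origin; NA runs at 37.4° with length 27.2, so A = 27.2·(cos 37.4°, sin 37.4°) = (21.6, 16.5). ∠NAE = 70.1°, so AE runs at 37.4° + (180° − 70.1°) = 147° from the x-axis; with |AE| = 32.6, E = A + 32.6·(cos 147°, sin 147°) = (-5.83, 34.1). The perpendicularity gives EM at right angles to AE; with |EM| = 20.3 on the left of AE, M = E + 20.3·(-0.540, -0.842) = (-16.8, 17.0). So M.y = 17.0.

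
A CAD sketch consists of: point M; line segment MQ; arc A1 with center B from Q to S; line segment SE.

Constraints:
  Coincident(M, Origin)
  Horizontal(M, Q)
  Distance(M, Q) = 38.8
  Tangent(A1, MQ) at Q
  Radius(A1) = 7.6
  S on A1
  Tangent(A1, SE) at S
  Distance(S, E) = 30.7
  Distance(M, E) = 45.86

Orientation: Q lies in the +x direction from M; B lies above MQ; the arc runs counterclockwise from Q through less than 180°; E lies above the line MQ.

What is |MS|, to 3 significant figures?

46.6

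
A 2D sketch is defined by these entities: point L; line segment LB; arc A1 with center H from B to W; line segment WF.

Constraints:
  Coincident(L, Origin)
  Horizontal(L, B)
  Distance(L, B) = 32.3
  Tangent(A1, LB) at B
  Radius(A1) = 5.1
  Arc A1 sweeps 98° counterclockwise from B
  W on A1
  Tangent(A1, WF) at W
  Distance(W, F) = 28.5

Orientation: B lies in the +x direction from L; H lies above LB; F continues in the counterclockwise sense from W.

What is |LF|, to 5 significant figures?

47.673

L is at the origin; L and B share the same y with |LB| = 32.3 and B on the +x side, so B = (32.300, 0.0000). The tangent condition forces HB to be normal to LB, so H = B + (0, 5.1) = (32.300, 5.1000). On A1, B sits at bearing -90° from H; a 98° counterclockwise sweep puts W at bearing 8°, so W = H + 5.1·(cos 8°, sin 8°) = (37.350, 5.8098). A1 meets WF tangentially, so HW is at right angles to WF, so WF runs along (−sin 8°, cos 8°); with |WF| = 28.5, F = (33.384, 34.032). Then |LF| = |F − L| = 47.673.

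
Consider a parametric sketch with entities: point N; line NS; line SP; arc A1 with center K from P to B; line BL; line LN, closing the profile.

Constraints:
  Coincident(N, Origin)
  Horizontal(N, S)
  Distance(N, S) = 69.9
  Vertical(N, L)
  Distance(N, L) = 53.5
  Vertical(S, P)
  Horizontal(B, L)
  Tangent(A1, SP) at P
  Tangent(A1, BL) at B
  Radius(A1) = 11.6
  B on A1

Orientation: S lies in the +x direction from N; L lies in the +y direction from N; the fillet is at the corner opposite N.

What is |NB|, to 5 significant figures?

79.127

N is at the origin; NS is horizontal with |NS| = 69.9 and S on the +x side, so S = (69.900, 0.0000). NL is vertical with |NL| = 53.5 and L on the +y side, so L = (0.0000, 53.500). The virtual corner opposite N is at (69.900, 53.500). A1 meets SP tangentially, so KP is at right angles to SP and the tangent condition forces KB to be normal to BL, with radius 11.6, so the center K sits 11.6 in from both sides at K = (58.300, 41.900). That places the tangent points at P = (69.900, 41.900) on SP and B = (58.300, 53.500) on BL. Then |NB| = |B − N| = 79.127.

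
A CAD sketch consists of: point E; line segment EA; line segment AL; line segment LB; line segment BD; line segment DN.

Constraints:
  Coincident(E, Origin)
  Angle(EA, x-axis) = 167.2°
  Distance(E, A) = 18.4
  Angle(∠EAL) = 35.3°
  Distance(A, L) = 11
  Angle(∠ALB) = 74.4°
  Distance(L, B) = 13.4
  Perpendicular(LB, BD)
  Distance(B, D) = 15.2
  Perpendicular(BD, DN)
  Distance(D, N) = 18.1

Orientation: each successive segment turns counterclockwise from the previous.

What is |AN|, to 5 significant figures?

8.9361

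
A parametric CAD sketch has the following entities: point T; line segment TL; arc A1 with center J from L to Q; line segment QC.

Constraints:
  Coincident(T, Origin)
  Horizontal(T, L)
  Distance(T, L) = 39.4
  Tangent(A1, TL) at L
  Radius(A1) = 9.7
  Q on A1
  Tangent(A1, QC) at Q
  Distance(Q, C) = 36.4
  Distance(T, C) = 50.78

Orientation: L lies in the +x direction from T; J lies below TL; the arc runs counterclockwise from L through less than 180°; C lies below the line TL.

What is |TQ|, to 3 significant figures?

30.9

Checks: T = (0.00, 0.00) ✓; |JQ| = 9.700 ✓; ∠(JQ, QC) = 90.00° ✓; |QC| = 36.40 ✓; |TC| = 50.78 ✓.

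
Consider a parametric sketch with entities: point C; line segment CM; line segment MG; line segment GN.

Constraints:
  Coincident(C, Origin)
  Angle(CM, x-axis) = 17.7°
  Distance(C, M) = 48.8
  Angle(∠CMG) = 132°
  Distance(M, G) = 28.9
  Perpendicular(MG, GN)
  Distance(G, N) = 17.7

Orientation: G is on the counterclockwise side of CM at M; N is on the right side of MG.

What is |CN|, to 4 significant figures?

81.86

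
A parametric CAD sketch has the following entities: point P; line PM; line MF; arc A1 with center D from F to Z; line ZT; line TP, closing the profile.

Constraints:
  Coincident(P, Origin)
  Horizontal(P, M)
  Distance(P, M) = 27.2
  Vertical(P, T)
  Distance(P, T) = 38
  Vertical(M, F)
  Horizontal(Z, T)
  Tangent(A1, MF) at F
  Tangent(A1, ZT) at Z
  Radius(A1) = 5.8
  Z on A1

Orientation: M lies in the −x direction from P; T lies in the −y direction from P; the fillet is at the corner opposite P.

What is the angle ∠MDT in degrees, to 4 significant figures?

115.4°

PT is vertical with |PT| = 38.0 and T on the −y side, so T = (0.000, -38.00). The virtual corner opposite P is at (-27.20, -38.00). Since A1 is tangent to MF there, DF ⟂ MF and A1 meets ZT tangentially, so DZ is at right angles to ZT, with radius 5.8, so the center D sits 5.8 in from both sides at D = (-21.40, -32.20). Then cos ∠MDT = DM·DT / (|DM||DT|), giving 115.4°.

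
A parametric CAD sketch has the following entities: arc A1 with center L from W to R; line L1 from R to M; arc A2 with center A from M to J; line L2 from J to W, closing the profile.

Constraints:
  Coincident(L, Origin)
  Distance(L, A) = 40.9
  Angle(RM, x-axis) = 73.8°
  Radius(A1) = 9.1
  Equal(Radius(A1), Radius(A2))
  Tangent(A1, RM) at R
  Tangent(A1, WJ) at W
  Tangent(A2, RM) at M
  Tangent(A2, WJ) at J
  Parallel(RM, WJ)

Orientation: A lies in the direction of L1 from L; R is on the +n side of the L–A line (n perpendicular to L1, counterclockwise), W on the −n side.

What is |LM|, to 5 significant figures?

41.900

The slot axis is L1's direction at 73.8°, so u = (cos 73.8°, sin 73.8°) = (0.27899, 0.96029) and n = (−sin 73.8°, cos 73.8°) = (-0.96029, 0.27899). L is at the origin and A lies 40.9 along u from L, so A = 40.9·u = (11.411, 39.276). Tangency of A1 to both parallel lines with radius 9.1 puts R and W at L ± 9.1·n: R = (-8.7387, 2.5388), W = (8.7387, -2.5388). Equal radii place M and J the same way about A: M = A + 9.1·n = (2.6721, 41.815), J = A − 9.1·n = (20.149, 36.737). Then |LM| = |M − L| = 41.900.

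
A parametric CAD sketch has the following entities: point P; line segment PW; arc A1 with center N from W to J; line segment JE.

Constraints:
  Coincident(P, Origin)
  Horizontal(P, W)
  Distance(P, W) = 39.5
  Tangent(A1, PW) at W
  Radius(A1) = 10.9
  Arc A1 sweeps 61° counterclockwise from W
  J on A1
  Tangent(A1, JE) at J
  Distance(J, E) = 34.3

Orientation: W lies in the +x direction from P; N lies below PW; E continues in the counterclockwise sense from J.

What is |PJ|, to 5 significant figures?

30.488

P is at the origin; PW is horizontal with |PW| = 39.5 and W on the +x side, so W = (39.500, 0.0000). Since A1 is tangent to PW there, NW ⟂ PW, so N = W + (0, -10.9) = (39.500, -10.900). On A1, W sits at bearing 90° from N; a 61° counterclockwise sweep puts J at bearing 151°, so J = N + 10.9·(cos 151°, sin 151°) = (29.967, -5.6156). Then |PJ| = |J − P| = 30.488.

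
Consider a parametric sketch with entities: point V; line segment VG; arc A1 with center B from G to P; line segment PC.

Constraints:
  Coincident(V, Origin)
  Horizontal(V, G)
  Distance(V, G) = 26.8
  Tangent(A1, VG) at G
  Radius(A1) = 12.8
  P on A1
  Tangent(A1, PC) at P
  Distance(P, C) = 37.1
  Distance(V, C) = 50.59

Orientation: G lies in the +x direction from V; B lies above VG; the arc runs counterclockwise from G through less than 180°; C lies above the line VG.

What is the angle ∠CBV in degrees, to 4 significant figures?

93.37°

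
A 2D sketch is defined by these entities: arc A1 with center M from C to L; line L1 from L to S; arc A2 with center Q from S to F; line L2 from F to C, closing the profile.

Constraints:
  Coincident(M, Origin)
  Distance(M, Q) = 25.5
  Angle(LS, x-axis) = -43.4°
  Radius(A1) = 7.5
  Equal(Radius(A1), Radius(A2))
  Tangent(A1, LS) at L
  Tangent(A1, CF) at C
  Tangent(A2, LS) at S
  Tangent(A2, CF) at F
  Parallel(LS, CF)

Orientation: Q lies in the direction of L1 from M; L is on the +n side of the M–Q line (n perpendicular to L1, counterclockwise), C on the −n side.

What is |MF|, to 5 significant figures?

26.580

Tangency of A1 to both parallel lines with radius 7.5 puts L and C at M ± 7.5·n: L = (5.1532, 5.4493), C = (-5.1532, -5.4493). Equal radii place S and F the same way about Q: S = Q + 7.5·n = (23.681, -12.071), F = Q − 7.5·n = (13.374, -22.970). Then |MF| = |F − M| = 26.580.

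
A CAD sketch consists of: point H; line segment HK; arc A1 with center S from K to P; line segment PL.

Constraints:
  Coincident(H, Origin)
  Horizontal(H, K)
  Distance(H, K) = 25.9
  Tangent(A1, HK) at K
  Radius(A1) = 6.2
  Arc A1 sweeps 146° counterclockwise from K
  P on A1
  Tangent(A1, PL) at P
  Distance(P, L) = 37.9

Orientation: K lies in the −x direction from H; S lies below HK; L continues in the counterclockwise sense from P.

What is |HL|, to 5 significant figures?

32.598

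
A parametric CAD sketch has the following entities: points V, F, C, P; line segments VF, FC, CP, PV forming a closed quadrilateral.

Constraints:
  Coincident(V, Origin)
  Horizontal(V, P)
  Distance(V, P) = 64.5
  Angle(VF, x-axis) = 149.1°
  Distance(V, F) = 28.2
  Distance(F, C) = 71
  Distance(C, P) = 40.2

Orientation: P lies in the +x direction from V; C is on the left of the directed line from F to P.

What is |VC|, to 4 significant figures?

55.86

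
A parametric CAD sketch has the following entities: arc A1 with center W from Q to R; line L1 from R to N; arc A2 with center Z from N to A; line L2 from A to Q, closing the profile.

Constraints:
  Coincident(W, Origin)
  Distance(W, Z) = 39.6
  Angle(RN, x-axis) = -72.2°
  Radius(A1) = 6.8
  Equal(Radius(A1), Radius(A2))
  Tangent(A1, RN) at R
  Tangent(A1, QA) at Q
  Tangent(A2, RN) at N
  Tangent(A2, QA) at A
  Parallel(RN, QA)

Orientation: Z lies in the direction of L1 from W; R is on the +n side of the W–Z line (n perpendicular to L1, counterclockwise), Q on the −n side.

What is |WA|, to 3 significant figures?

40.2

Tangency of A1 to both parallel lines with radius 6.8 puts R and Q at W ± 6.8·n: R = (6.47, 2.08), Q = (-6.47, -2.08). Equal radii place N and A the same way about Z: N = Z + 6.8·n = (18.6, -35.6), A = Z − 6.8·n = (5.63, -39.8). Then |WA| = |A − W| = 40.2.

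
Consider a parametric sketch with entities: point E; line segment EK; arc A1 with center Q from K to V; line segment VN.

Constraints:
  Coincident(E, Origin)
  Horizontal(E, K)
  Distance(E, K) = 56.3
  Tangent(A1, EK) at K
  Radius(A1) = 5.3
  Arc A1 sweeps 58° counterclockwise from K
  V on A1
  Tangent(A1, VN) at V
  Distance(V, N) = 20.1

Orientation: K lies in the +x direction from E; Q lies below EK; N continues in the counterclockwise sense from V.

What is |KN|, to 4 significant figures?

24.72

E is at the origin; EK is horizontal with |EK| = 56.3 and K on the +x side, so K = (56.30, 0.000). The tangent condition forces QK to be normal to EK, so Q = K + (0, -5.3) = (56.30, -5.300). On A1, K sits at bearing 90° from Q; a 58° counterclockwise sweep puts V at bearing 148°, so V = Q + 5.3·(cos 148°, sin 148°) = (51.81, -2.491). Since A1 is tangent to VN there, QV ⟂ VN, so VN runs along (−sin 148°, cos 148°); with |VN| = 20.1, N = (41.15, -19.54). Then |KN| = |N − K| = 24.72.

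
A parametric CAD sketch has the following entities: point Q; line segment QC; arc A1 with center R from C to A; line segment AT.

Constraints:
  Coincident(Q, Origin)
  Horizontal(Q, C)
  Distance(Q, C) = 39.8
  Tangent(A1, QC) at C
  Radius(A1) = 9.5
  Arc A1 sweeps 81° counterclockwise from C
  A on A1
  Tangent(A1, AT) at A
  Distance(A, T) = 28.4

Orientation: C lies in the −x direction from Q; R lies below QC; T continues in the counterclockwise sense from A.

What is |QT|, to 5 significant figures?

64.625

Q is at the origin; Q and C share the same y with |QC| = 39.8 and C on the −x side, so C = (-39.800, 0.0000). Tangency of A1 to QC means the radius RC is perpendicular to QC, so R = C + (0, -9.5) = (-39.800, -9.5000). On A1, C sits at bearing 90° from R; an 81° counterclockwise sweep puts A at bearing 171°, so A = R + 9.5·(cos 171°, sin 171°) = (-49.183, -8.0139). Tangency of A1 to AT means the radius RA is perpendicular to AT, so AT runs along (−sin 171°, cos 171°); with |AT| = 28.4, T = (-53.626, -36.064). Then |QT| = |T − Q| = 64.625.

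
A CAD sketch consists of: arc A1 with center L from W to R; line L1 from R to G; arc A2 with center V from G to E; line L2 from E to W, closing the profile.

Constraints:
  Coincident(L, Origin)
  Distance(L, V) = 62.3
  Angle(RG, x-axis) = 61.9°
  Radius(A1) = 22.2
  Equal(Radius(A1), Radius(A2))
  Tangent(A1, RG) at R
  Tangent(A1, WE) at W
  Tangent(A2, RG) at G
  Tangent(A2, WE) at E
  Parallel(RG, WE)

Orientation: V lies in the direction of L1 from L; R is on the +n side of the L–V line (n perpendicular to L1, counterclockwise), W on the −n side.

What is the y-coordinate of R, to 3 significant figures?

10.5

The slot axis is L1's direction at 61.9°, so u = (cos 61.9°, sin 61.9°) = (0.471, 0.882) and n = (−sin 61.9°, cos 61.9°) = (-0.882, 0.471). L is at the origin and V lies 62.3 along u from L, so V = 62.3·u = (29.3, 55.0). Tangency of A1 to both parallel lines with radius 22.2 puts R and W at L ± 22.2·n: R = (-19.6, 10.5), W = (19.6, -10.5). So R.y = 10.5.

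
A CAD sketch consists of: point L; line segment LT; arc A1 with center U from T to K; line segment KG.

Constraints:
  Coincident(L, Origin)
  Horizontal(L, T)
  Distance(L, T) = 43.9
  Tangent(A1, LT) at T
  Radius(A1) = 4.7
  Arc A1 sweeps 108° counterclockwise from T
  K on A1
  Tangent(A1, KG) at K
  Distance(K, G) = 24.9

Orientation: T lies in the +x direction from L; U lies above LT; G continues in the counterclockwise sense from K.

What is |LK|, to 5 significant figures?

48.760

A1 meets LT tangentially, so UT is at right angles to LT, so U = T + (0, 4.7) = (43.900, 4.7000). On A1, T sits at bearing -90° from U; a 108° counterclockwise sweep puts K at bearing 18°, so K = U + 4.7·(cos 18°, sin 18°) = (48.370, 6.1524). Then |LK| = |K − L| = 48.760.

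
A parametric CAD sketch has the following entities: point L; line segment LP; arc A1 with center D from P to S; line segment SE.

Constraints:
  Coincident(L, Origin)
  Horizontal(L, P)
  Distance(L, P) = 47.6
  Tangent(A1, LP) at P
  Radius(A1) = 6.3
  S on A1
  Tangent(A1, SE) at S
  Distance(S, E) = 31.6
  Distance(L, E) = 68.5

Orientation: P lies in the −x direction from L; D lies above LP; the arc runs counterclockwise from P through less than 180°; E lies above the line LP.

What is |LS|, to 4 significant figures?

43.16

Checks: |DS| = 6.300 ✓; ∠(DS, SE) = 90.00° ✓; |SE| = 31.60 ✓; |LE| = 68.50 ✓.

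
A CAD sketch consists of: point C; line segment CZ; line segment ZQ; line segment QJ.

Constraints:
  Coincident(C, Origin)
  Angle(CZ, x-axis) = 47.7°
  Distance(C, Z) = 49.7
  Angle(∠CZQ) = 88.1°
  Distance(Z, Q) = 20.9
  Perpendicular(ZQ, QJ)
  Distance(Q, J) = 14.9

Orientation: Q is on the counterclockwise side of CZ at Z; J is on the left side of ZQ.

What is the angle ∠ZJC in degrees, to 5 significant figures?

96.514°

C is at the origin; CZ runs at 47.7° with length 49.7, so Z = 49.7·(cos 47.7°, sin 47.7°) = (33.449, 36.760). ∠CZQ = 88.1°, so ZQ runs at 47.7° + (180° − 88.1°) = 139.60° from the x-axis; with |ZQ| = 20.9, Q = Z + 20.9·(cos 139.60°, sin 139.60°) = (17.533, 50.305). ZQ ⟂ QJ; with |QJ| = 14.9 on the left of ZQ, J = Q + 14.9·(-0.64812, -0.76154) = (7.8756, 38.958). Then cos ∠ZJC = JZ·JC / (|JZ||JC|), giving 96.514°.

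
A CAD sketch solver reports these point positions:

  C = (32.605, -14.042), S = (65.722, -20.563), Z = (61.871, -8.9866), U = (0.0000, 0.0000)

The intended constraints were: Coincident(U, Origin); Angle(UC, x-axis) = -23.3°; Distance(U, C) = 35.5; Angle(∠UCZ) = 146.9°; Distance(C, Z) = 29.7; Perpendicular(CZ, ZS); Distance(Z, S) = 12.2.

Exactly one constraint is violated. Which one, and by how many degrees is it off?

Perpendicular(CZ, ZS) — off by 8.60°.

U = (0.00, 0.00) ✓; UC at -23.30° ✓; |UC| = 35.50 ✓; ∠UCZ = 146.9° ✓; |CZ| = 29.70 ✓; ∠(CZ, ZS) = 81.40° ✗; |ZS| = 12.20 ✓.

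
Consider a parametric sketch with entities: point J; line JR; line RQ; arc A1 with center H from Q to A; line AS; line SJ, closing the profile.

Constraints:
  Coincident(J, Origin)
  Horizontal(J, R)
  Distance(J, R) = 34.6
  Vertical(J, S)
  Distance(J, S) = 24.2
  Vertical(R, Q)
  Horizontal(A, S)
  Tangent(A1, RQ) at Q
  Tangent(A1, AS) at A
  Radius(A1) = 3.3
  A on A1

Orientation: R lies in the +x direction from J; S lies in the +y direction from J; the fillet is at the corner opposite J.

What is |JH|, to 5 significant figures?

37.636

J is at the origin; JR is horizontal with |JR| = 34.6 and R on the +x side, so R = (34.600, 0.0000). JS is vertical with |JS| = 24.2 and S on the +y side, so S = (0.0000, 24.200). The virtual corner opposite J is at (34.600, 24.200). The tangent condition forces HQ to be normal to RQ and the tangent condition forces HA to be normal to AS, with radius 3.3, so the center H sits 3.3 in from both sides at H = (31.300, 20.900). Then |JH| = |H − J| = 37.636.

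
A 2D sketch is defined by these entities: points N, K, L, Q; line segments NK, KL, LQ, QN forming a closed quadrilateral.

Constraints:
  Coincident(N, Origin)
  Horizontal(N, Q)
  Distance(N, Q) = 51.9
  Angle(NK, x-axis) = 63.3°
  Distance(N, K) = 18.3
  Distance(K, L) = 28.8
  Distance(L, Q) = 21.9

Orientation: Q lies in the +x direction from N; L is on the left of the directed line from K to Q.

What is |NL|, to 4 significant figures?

40.36

Checks: |KL| = 28.80 ✓; |LQ| = 21.90 ✓.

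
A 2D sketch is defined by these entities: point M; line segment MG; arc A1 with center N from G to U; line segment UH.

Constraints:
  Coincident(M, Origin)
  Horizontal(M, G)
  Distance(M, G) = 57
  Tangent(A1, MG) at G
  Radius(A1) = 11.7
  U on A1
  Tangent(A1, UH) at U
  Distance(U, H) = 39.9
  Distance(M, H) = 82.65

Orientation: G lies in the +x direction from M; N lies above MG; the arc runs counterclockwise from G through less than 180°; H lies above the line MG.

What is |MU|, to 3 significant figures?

69.9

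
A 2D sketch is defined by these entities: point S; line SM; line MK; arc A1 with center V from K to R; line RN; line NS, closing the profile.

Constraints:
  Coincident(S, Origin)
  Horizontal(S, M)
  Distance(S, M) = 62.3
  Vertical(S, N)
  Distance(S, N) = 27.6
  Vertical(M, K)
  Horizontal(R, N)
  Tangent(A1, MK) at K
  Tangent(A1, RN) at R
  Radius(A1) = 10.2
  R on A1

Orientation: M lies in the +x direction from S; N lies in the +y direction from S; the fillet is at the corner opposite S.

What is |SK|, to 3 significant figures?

64.7

S is at the origin; S and M share the same y with |SM| = 62.3 and M on the +x side, so M = (62.3, 0.00). SN is vertical with |SN| = 27.6 and N on the +y side, so N = (0.00, 27.6). The virtual corner opposite S is at (62.3, 27.6). The tangent condition forces VK to be normal to MK and A1 meets RN tangentially, so VR is at right angles to RN, with radius 10.2, so the center V sits 10.2 in from both sides at V = (52.1, 17.4). That places the tangent points at K = (62.3, 17.4) on MK and R = (52.1, 27.6) on RN. Then |SK| = |K − S| = 64.7.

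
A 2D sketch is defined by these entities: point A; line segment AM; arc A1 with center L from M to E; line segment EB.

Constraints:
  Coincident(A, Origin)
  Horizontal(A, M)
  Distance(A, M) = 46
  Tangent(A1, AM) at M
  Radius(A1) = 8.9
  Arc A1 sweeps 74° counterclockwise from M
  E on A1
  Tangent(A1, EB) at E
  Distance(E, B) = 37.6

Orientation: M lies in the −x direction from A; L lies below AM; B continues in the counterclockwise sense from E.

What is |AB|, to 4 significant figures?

77.64

A is at the origin; AM is horizontal with |AM| = 46.0 and M on the −x side, so M = (-46.00, 0.000). The tangent condition forces LM to be normal to AM, so L = M + (0, -8.9) = (-46.00, -8.900). On A1, M sits at bearing 90° from L; a 74° counterclockwise sweep puts E at bearing 164°, so E = L + 8.9·(cos 164°, sin 164°) = (-54.56, -6.447). Tangency of A1 to EB means the radius LE is perpendicular to EB, so EB runs along (−sin 164°, cos 164°); with |EB| = 37.6, B = (-64.92, -42.59). Then |AB| = |B − A| = 77.64.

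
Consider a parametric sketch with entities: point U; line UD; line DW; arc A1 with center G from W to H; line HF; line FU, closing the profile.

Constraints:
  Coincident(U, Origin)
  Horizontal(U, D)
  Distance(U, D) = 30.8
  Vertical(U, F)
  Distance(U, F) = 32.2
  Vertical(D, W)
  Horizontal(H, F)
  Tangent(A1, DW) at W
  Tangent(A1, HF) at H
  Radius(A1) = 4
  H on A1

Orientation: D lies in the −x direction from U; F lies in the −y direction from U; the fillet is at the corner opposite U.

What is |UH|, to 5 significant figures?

41.894

U is at the origin; U and D share the same y with |UD| = 30.8 and D on the −x side, so D = (-30.800, 0.0000). UF is vertical with |UF| = 32.2 and F on the −y side, so F = (0.0000, -32.200). The virtual corner opposite U is at (-30.800, -32.200). Since A1 is tangent to DW there, GW ⟂ DW and the tangent condition forces GH to be normal to HF, with radius 4.0, so the center G sits 4.0 in from both sides at G = (-26.800, -28.200). That places the tangent points at W = (-30.800, -28.200) on DW and H = (-26.800, -32.200) on HF. Then |UH| = |H − U| = 41.894.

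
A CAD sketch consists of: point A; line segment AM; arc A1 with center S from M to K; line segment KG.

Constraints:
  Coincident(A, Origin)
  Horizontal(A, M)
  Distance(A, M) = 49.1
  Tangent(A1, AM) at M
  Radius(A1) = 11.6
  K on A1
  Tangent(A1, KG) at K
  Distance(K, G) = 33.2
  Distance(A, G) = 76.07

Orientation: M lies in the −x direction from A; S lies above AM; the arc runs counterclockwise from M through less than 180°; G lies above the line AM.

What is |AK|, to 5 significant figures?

44.567

A is at the origin; A and M share the same y with |AM| = 49.1 and M on the −x side, so M = (-49.100, 0.0000). The tangent condition forces SM to be normal to AM, so S = M + (0, 11.6) = (-49.100, 11.600). Since SK ⟂ KG (tangency), |SG| = √(11.6² + 33.2²) = 35.168 regardless of where K sits on A1. So G lies on both circle(A, 76.07) and circle(S, 35.168); the above-AM intersection is G = (-61.761, 44.410). K is the foot of the tangent from G: K = (-40.261, 19.112).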